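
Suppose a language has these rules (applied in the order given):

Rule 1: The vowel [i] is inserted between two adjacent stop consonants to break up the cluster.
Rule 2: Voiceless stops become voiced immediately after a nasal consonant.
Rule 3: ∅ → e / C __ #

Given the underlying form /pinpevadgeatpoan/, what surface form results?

pinbevadigeatipoane

Rule 1 (stop-cluster i-epenthesis): /d/ and /g/ form a stop–stop cluster, so [i] is inserted between them. /t/ and /p/ form a stop–stop cluster, so [i] is inserted between them. /pinpevadgeatpoan/ → pinpevadigeatipoan.
Rule 2 (post-nasal voicing): /p/ is a voiceless stop immediately after the nasal /n/, so it voices to [b]. /pinpevadigeatipoan/ → pinbevadigeatipoan.
Rule 3 (final e-epenthesis): the form ends in the consonant /n/, so [e] is inserted word-finally. /pinbevadigeatipoan/ → pinbevadigeatipoane.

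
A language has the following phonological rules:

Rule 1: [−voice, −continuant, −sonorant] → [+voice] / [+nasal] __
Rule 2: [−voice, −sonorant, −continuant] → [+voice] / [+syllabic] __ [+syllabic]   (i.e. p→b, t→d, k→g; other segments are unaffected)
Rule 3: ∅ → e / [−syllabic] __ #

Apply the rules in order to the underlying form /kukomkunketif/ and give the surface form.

Rule 1 (post-nasal voicing): /k/ is a voiceless stop immediately after the nasal /m/, so it voices to [g]. /k/ is a voiceless stop immediately after the nasal /n/, so it voices to [g]. /kukomkunketif/ → kukomgungetif.
Rule 2 (intervocalic voicing): /k/ is a voiceless stop between vowels /u/ and /o/, so it voices to [g]. /t/ is a voiceless stop between vowels /e/ and /i/, so it voices to [d]. /kukomgungetif/ → kugomgungedif.
Rule 3 (final e-epenthesis): the form ends in the consonant /f/, so [e] is inserted word-finally. /kugomgungedif/ → kugomgungedife.

kugomgungedife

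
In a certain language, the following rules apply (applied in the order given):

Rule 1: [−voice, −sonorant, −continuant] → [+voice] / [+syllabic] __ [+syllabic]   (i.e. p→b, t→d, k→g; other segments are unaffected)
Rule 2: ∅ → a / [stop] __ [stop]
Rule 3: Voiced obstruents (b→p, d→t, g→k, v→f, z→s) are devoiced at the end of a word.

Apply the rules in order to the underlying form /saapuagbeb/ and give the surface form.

saabuagabep

Rule 1 (intervocalic voicing): /p/ is a voiceless stop between vowels /a/ and /u/, so it voices to [b]. /saapuagbeb/ → saabuagbeb.
Rule 2 (stop-cluster a-epenthesis): /g/ and /b/ form a stop–stop cluster, so [a] is inserted between them. /saabuagbeb/ → saabuagabeb.
Rule 3 (final devoicing): /b/ is a voiced obstruent in word-final position, so it devoices to [p]. /saabuagabeb/ → saabuagabep.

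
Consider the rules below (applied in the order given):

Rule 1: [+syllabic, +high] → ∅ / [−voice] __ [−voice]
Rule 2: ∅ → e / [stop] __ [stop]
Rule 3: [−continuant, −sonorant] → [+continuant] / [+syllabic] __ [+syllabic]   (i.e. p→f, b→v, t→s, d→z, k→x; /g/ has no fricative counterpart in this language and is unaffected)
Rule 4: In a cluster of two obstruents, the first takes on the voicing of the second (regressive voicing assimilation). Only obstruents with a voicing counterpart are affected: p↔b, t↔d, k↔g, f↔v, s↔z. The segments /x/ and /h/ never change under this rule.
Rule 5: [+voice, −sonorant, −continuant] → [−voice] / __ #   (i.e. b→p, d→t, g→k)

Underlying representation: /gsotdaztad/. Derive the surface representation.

ksosezastat

Rule 1 (high vowel syncope): no segment meets the environment; /gsotdaztad/ is unchanged.
Rule 2 (stop-cluster e-epenthesis): /t/ and /d/ form a stop–stop cluster, so [e] is inserted between them. /gsotdaztad/ → gsotedaztad.
Rule 3 (intervocalic spirantization): /t/ is a stop between vowels /o/ and /e/, so it spirantizes to the fricative [s]. /d/ is a stop between vowels /e/ and /a/, so it spirantizes to the fricative [z]. /gsotedaztad/ → gsosezaztad.
Rule 4 (regressive voicing assimilation): /g/ precedes the voiceless obstruent /s/, so it devoices to [k] by assimilation. /z/ precedes the voiceless obstruent /t/, so it devoices to [s] by assimilation. /gsosezaztad/ → ksosezastad.
Rule 5 (final devoicing): /d/ is a voiced stop in word-final position, so it devoices to [t]. /ksosezastad/ → ksosezastat.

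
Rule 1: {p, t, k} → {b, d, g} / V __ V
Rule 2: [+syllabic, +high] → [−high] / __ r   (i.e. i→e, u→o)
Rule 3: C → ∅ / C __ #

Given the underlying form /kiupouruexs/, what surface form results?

Rule 1 (intervocalic voicing): /p/ is a voiceless stop between vowels /u/ and /o/, so it voices to [b]. /kiupouruexs/ → kiubouruexs.
Rule 2 (pre-rhotic lowering): /u/ is a high vowel immediately before /r/, so it lowers to [o]. /kiubouruexs/ → kiubooruexs.
Rule 3 (final cluster simplification): /s/ is the second consonant of a word-final cluster /xs/, so it deletes. /kiubooruexs/ → kiubooruex.

kiubooruex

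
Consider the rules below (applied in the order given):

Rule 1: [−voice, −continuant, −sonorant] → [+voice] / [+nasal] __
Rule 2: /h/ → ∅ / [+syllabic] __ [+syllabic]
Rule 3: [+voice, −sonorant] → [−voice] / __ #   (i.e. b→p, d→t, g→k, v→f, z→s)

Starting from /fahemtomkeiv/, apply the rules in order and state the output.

faemdomgeif

Rule 1 (post-nasal voicing): /t/ is a voiceless stop immediately after the nasal /m/, so it voices to [d]. /k/ is a voiceless stop immediately after the nasal /m/, so it voices to [g]. /fahemtomkeiv/ → fahemdomgeiv.
Rule 2 (intervocalic h-deletion): /h/ occurs between vowels /a/ and /e/, so it deletes. /fahemdomgeiv/ → faemdomgeiv.
Rule 3 (final devoicing): /v/ is a voiced obstruent in word-final position, so it devoices to [f]. /faemdomgeiv/ → faemdomgeif.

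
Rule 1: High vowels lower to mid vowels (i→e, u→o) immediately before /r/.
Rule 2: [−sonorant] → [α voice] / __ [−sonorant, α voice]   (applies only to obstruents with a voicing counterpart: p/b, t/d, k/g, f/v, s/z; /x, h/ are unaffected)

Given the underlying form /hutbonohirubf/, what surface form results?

hudbonoherupf

Rule 1 (pre-rhotic lowering): /i/ is a high vowel immediately before /r/, so it lowers to [e]. /hutbonohirubf/ → hutbonoherubf.
Rule 2 (regressive voicing assimilation): /t/ precedes the voiced obstruent /b/, so it voices to [d] by assimilation. /b/ precedes the voiceless obstruent /f/, so it devoices to [p] by assimilation. /hutbonoherubf/ → hudbonoherupf.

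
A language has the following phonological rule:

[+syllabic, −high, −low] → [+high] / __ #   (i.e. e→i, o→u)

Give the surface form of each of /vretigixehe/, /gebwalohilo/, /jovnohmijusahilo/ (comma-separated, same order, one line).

/vretigixehe/: /e/ is a mid vowel in word-final position, so it raises to [i]. → [vretigixehi].
/gebwalohilo/: /o/ is a mid vowel in word-final position, so it raises to [u]. → [gebwalohilu].
/jovnohmijusahilo/: /o/ is a mid vowel in word-final position, so it raises to [u]. → [jovnohmijusahilu].

vretigixehi, gebwalohilu, jovnohmijusahilu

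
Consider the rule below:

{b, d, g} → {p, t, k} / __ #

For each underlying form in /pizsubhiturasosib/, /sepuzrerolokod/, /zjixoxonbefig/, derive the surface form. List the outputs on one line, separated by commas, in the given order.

pizsubhiturasosip, sepuzrerolokot, zjixoxonbefik

/pizsubhiturasosib/: /b/ is a voiced stop in word-final position, so it devoices to [p]. → [pizsubhiturasosip].
/sepuzrerolokod/: /d/ is a voiced stop in word-final position, so it devoices to [t]. → [sepuzrerolokot].
/zjixoxonbefig/: /g/ is a voiced stop in word-final position, so it devoices to [k]. → [zjixoxonbefik].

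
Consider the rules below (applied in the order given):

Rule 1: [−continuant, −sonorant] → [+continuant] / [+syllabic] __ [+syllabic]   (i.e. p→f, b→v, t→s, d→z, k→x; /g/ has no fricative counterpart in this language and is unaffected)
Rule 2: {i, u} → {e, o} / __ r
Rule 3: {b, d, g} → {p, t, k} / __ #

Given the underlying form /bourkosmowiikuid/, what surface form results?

Rule 1 (intervocalic spirantization): /k/ is a stop between vowels /i/ and /u/, so it spirantizes to the fricative [x]. /bourkosmowiikuid/ → bourkosmowiixuid.
Rule 2 (pre-rhotic lowering): /u/ is a high vowel immediately before /r/, so it lowers to [o]. /bourkosmowiixuid/ → boorkosmowiixuid.
Rule 3 (final devoicing): /d/ is a voiced stop in word-final position, so it devoices to [t]. /boorkosmowiixuid/ → boorkosmowiixuit.

boorkosmowiixuit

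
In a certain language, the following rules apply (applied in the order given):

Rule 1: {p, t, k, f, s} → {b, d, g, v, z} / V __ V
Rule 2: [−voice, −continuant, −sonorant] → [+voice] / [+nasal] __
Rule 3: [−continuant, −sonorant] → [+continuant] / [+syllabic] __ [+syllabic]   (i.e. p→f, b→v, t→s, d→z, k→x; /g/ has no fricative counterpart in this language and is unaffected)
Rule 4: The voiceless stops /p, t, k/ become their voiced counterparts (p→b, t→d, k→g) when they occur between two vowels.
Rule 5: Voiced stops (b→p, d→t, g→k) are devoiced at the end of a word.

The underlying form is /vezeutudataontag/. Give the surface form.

Rule 1 (intervocalic voicing): /t/ is a voiceless obstruent between vowels /u/ and /u/, so it voices to [d]. /t/ is a voiceless obstruent between vowels /a/ and /a/, so it voices to [d]. /vezeutudataontag/ → vezeududadaontag.
Rule 2 (post-nasal voicing): /t/ is a voiceless stop immediately after the nasal /n/, so it voices to [d]. /vezeududadaontag/ → vezeududadaondag.
Rule 3 (intervocalic spirantization): /d/ is a stop between vowels /u/ and /u/, so it spirantizes to the fricative [z]. /d/ is a stop between vowels /u/ and /a/, so it spirantizes to the fricative [z]. /d/ is a stop between vowels /a/ and /a/, so it spirantizes to the fricative [z]. /vezeududadaondag/ → vezeuzuzazaondag.
Rule 4 (intervocalic voicing): no segment meets the environment; /vezeuzuzazaondag/ is unchanged.
Rule 5 (final devoicing): /g/ is a voiced stop in word-final position, so it devoices to [k]. /vezeuzuzazaondag/ → vezeuzuzazaondak.

vezeuzuzazaondak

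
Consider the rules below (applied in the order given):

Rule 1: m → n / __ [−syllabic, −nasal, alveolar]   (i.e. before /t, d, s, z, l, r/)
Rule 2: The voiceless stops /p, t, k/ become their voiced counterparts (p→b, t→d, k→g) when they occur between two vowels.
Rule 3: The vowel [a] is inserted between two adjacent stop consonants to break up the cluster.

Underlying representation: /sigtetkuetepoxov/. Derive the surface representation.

sigatetakuedeboxov

Rule 1 (nasal place assimilation): no segment meets the environment; /sigtetkuetepoxov/ is unchanged.
Rule 2 (intervocalic voicing): /t/ is a voiceless stop between vowels /e/ and /e/, so it voices to [d]. /p/ is a voiceless stop between vowels /e/ and /o/, so it voices to [b]. /sigtetkuetepoxov/ → sigtetkuedeboxov.
Rule 3 (stop-cluster a-epenthesis): /g/ and /t/ form a stop–stop cluster, so [a] is inserted between them. /t/ and /k/ form a stop–stop cluster, so [a] is inserted between them. /sigtetkuedeboxov/ → sigatetakuedeboxov.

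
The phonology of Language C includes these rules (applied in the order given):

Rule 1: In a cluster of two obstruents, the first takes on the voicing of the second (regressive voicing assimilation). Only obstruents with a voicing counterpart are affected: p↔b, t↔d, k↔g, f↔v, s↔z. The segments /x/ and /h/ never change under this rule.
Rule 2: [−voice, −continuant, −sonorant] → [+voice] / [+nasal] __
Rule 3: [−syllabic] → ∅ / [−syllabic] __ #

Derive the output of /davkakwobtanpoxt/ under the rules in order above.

dafkakwoptanbox

Rule 1 (regressive voicing assimilation): /v/ precedes the voiceless obstruent /k/, so it devoices to [f] by assimilation. /b/ precedes the voiceless obstruent /t/, so it devoices to [p] by assimilation. /davkakwobtanpoxt/ → dafkakwoptanpoxt.
Rule 2 (post-nasal voicing): /p/ is a voiceless stop immediately after the nasal /n/, so it voices to [b]. /dafkakwoptanpoxt/ → dafkakwoptanboxt.
Rule 3 (final cluster simplification): /t/ is the second consonant of a word-final cluster /xt/, so it deletes. /dafkakwoptanboxt/ → dafkakwoptanbox.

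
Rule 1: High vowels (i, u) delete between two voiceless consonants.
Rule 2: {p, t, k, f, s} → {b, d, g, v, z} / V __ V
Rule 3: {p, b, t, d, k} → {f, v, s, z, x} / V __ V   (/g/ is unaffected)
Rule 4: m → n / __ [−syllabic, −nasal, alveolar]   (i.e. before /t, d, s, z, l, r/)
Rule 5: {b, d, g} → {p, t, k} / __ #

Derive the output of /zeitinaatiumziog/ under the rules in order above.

zeizinaaziunziok

Rule 1 (high vowel syncope): no segment meets the environment; /zeitinaatiumziog/ is unchanged.
Rule 2 (intervocalic voicing): /t/ is a voiceless obstruent between vowels /i/ and /i/, so it voices to [d]. /t/ is a voiceless obstruent between vowels /a/ and /i/, so it voices to [d]. /zeitinaatiumziog/ → zeidinaadiumziog.
Rule 3 (intervocalic spirantization): /d/ is a stop between vowels /i/ and /i/, so it spirantizes to the fricative [z]. /d/ is a stop between vowels /a/ and /i/, so it spirantizes to the fricative [z]. /zeidinaadiumziog/ → zeizinaaziumziog.
Rule 4 (nasal place assimilation): /m/ precedes the alveolar consonant /z/, so it assimilates in place to [n]. /zeizinaaziumziog/ → zeizinaaziunziog.
Rule 5 (final devoicing): /g/ is a voiced stop in word-final position, so it devoices to [k]. /zeizinaaziunziog/ → zeizinaaziunziok.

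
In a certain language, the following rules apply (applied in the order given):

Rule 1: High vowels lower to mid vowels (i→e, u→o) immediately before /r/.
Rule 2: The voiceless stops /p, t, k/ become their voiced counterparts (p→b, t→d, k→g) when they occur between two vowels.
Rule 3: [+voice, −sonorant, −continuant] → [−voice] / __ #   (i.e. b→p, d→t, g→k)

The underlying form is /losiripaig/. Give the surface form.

Rule 1 (pre-rhotic lowering): /i/ is a high vowel immediately before /r/, so it lowers to [e]. /losiripaig/ → loseripaig.
Rule 2 (intervocalic voicing): /p/ is a voiceless stop between vowels /i/ and /a/, so it voices to [b]. /loseripaig/ → loseribaig.
Rule 3 (final devoicing): /g/ is a voiced stop in word-final position, so it devoices to [k]. /loseribaig/ → loseribaik.

loseribaik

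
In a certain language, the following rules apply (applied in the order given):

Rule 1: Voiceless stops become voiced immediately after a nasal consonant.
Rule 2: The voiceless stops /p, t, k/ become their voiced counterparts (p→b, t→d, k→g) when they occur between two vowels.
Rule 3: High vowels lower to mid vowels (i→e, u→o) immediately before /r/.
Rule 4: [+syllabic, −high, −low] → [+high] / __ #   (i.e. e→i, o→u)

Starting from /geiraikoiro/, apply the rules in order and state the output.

geeraigoeru

Rule 1 (post-nasal voicing): no segment meets the environment; /geiraikoiro/ is unchanged.
Rule 2 (intervocalic voicing): /k/ is a voiceless stop between vowels /i/ and /o/, so it voices to [g]. /geiraikoiro/ → geiraigoiro.
Rule 3 (pre-rhotic lowering): /i/ is a high vowel immediately before /r/, so it lowers to [e]. /i/ is a high vowel immediately before /r/, so it lowers to [e]. /geiraigoiro/ → geeraigoero.
Rule 4 (final vowel raising): /o/ is a mid vowel in word-final position, so it raises to [u]. /geeraigoero/ → geeraigoeru.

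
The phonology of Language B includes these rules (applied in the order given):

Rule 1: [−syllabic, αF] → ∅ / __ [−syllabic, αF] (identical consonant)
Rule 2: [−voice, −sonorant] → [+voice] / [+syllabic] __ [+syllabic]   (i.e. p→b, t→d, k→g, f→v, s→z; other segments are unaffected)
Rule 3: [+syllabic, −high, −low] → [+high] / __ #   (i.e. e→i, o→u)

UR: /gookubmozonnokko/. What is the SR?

Rule 1 (degemination): /nn/ is a geminate; the first /n/ deletes. /kk/ is a geminate; the first /k/ deletes. /gookubmozonnokko/ → gookubmozonoko.
Rule 2 (intervocalic voicing): /k/ is a voiceless obstruent between vowels /o/ and /u/, so it voices to [g]. /k/ is a voiceless obstruent between vowels /o/ and /o/, so it voices to [g]. /gookubmozonoko/ → googubmozonogo.
Rule 3 (final vowel raising): /o/ is a mid vowel in word-final position, so it raises to [u]. /googubmozonogo/ → googubmozonogu.

googubmozonogu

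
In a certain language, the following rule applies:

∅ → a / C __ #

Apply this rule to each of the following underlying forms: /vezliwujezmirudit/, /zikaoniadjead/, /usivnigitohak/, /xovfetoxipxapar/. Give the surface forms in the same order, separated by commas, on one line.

vezliwujezmirudita, zikaoniadjeada, usivnigitohaka, xovfetoxipxapara

/vezliwujezmirudit/: the form ends in the consonant /t/, so [a] is inserted word-finally. → [vezliwujezmirudita].
/zikaoniadjead/: the form ends in the consonant /d/, so [a] is inserted word-finally. → [zikaoniadjeada].
/usivnigitohak/: the form ends in the consonant /k/, so [a] is inserted word-finally. → [usivnigitohaka].
/xovfetoxipxapar/: the form ends in the consonant /r/, so [a] is inserted word-finally. → [xovfetoxipxapara].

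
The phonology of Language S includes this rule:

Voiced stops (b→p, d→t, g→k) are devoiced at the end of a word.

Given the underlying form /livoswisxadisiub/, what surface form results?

livoswisxadisiup

/b/ is a voiced stop in word-final position, so it devoices to [p].
The other instance of /d/ does not occur in the required environment and remains unchanged.
Surface form: [livoswisxadisiup].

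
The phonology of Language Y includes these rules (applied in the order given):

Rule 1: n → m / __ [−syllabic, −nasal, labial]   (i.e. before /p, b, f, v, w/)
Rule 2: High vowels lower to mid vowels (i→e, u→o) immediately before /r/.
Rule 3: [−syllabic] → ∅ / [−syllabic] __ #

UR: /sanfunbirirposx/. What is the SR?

Rule 1 (nasal place assimilation): /n/ precedes the labial consonant /f/, so it assimilates in place to [m]. /n/ precedes the labial consonant /b/, so it assimilates in place to [m]. /sanfunbirirposx/ → samfumbirirposx.
Rule 2 (pre-rhotic lowering): /i/ is a high vowel immediately before /r/, so it lowers to [e]. /i/ is a high vowel immediately before /r/, so it lowers to [e]. /samfumbirirposx/ → samfumbererposx.
Rule 3 (final cluster simplification): /x/ is the second consonant of a word-final cluster /sx/, so it deletes. /samfumbererposx/ → samfumbererpos.

samfumbererpos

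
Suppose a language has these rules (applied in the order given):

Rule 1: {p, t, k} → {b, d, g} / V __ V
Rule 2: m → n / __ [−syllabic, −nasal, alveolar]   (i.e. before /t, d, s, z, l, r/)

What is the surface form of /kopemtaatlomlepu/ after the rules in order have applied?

kobentaatlonlebu

Rule 1 (intervocalic voicing): /p/ is a voiceless stop between vowels /o/ and /e/, so it voices to [b]. /p/ is a voiceless stop between vowels /e/ and /u/, so it voices to [b]. /kopemtaatlomlepu/ → kobemtaatlomlebu.
Rule 2 (nasal place assimilation): /m/ precedes the alveolar consonant /t/, so it assimilates in place to [n]. /m/ precedes the alveolar consonant /l/, so it assimilates in place to [n]. /kobemtaatlomlebu/ → kobentaatlonlebu.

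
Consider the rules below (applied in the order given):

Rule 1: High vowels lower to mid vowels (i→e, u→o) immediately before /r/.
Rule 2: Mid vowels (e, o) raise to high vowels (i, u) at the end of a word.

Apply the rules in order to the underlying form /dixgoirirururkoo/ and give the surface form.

Rule 1 (pre-rhotic lowering): /i/ is a high vowel immediately before /r/, so it lowers to [e]. /i/ is a high vowel immediately before /r/, so it lowers to [e]. /u/ is a high vowel immediately before /r/, so it lowers to [o]. /u/ is a high vowel immediately before /r/, so it lowers to [o]. /dixgoirirururkoo/ → dixgoererororkoo.
Rule 2 (final vowel raising): /o/ is a mid vowel in word-final position, so it raises to [u]. /dixgoererororkoo/ → dixgoererororkou.

dixgoererororkou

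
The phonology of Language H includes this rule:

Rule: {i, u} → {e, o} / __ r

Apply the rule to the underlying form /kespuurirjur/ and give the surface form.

Scanning /kespuurirjur/: /u/ at position 5 is not in the conditioning environment; /u/ is a high vowel immediately before /r/, so it lowers to [o]; /i/ is a high vowel immediately before /r/, so it lowers to [e]; /u/ is a high vowel immediately before /r/, so it lowers to [o].
Result: [kespuorerjor].

kespuorerjor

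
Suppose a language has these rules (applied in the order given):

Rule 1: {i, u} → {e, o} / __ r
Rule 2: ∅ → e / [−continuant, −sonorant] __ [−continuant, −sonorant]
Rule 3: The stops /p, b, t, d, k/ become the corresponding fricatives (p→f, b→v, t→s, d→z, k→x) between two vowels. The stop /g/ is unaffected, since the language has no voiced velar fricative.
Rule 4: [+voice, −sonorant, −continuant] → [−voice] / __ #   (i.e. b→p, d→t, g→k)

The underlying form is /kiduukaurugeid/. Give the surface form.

Rule 1 (pre-rhotic lowering): /u/ is a high vowel immediately before /r/, so it lowers to [o]. /kiduukaurugeid/ → kiduukaorugeid.
Rule 2 (stop-cluster e-epenthesis): no segment meets the environment; /kiduukaorugeid/ is unchanged.
Rule 3 (intervocalic spirantization): /d/ is a stop between vowels /i/ and /u/, so it spirantizes to the fricative [z]. /k/ is a stop between vowels /u/ and /a/, so it spirantizes to the fricative [x]. /kiduukaorugeid/ → kizuuxaorugeid.
Rule 4 (final devoicing): /d/ is a voiced stop in word-final position, so it devoices to [t]. /kizuuxaorugeid/ → kizuuxaorugeit.

kizuuxaorugeit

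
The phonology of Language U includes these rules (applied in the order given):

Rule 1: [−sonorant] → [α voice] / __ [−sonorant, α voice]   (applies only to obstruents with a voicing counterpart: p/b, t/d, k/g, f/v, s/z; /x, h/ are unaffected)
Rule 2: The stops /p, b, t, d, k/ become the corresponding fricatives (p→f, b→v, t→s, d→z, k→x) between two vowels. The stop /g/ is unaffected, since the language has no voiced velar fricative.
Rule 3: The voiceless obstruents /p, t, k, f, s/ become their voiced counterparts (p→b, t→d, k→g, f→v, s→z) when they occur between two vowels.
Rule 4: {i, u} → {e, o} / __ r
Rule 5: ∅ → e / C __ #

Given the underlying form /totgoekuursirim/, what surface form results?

Rule 1 (regressive voicing assimilation): /t/ precedes the voiced obstruent /g/, so it voices to [d] by assimilation. /totgoekuursirim/ → todgoekuursirim.
Rule 2 (intervocalic spirantization): /k/ is a stop between vowels /e/ and /u/, so it spirantizes to the fricative [x]. /todgoekuursirim/ → todgoexuursirim.
Rule 3 (intervocalic voicing): no segment meets the environment; /todgoexuursirim/ is unchanged.
Rule 4 (pre-rhotic lowering): /u/ is a high vowel immediately before /r/, so it lowers to [o]. /i/ is a high vowel immediately before /r/, so it lowers to [e]. /todgoexuursirim/ → todgoexuorserim.
Rule 5 (final e-epenthesis): the form ends in the consonant /m/, so [e] is inserted word-finally. /todgoexuorserim/ → todgoexuorserime.

todgoexuorserime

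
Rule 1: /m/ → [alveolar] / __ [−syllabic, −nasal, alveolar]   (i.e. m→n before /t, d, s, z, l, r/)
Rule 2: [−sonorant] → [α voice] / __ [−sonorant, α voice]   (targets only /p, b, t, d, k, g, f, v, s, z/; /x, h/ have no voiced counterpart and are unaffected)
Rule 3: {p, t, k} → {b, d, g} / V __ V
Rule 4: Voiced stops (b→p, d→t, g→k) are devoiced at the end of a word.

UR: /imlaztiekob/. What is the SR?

Rule 1 (nasal place assimilation): /m/ precedes the alveolar consonant /l/, so it assimilates in place to [n]. /imlaztiekob/ → inlaztiekob.
Rule 2 (regressive voicing assimilation): /z/ precedes the voiceless obstruent /t/, so it devoices to [s] by assimilation. /inlaztiekob/ → inlastiekob.
Rule 3 (intervocalic voicing): /k/ is a voiceless stop between vowels /e/ and /o/, so it voices to [g]. /inlastiekob/ → inlastiegob.
Rule 4 (final devoicing): /b/ is a voiced stop in word-final position, so it devoices to [p]. /inlastiegob/ → inlastiegop.

inlastiegop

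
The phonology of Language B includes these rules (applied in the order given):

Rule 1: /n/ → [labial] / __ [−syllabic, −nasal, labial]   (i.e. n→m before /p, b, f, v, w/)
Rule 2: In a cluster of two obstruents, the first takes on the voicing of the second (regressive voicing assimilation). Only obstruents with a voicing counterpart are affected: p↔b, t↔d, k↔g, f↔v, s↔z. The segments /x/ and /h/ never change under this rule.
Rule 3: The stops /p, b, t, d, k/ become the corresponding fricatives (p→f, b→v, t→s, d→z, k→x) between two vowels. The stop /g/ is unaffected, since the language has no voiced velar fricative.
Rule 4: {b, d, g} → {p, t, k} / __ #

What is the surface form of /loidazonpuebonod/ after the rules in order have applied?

Rule 1 (nasal place assimilation): /n/ precedes the labial consonant /p/, so it assimilates in place to [m]. /loidazonpuebonod/ → loidazompuebonod.
Rule 2 (regressive voicing assimilation): no segment meets the environment; /loidazompuebonod/ is unchanged.
Rule 3 (intervocalic spirantization): /d/ is a stop between vowels /i/ and /a/, so it spirantizes to the fricative [z]. /b/ is a stop between vowels /e/ and /o/, so it spirantizes to the fricative [v]. /loidazompuebonod/ → loizazompuevonod.
Rule 4 (final devoicing): /d/ is a voiced stop in word-final position, so it devoices to [t]. /loizazompuevonod/ → loizazompuevonot.

loizazompuevonot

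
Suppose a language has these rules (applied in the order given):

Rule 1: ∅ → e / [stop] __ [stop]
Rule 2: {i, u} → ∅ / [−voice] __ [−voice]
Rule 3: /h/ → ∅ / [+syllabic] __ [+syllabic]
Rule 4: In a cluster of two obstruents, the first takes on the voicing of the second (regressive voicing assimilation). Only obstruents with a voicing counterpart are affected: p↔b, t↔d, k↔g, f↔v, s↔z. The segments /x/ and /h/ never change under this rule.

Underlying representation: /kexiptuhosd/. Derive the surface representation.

kexpethozd

Rule 1 (stop-cluster e-epenthesis): /p/ and /t/ form a stop–stop cluster, so [e] is inserted between them. /kexiptuhosd/ → kexipetuhosd.
Rule 2 (high vowel syncope): /i/ is a high vowel flanked by voiceless consonants /x/ and /p/, so it deletes. /u/ is a high vowel flanked by voiceless consonants /t/ and /h/, so it deletes. /kexipetuhosd/ → kexpethosd.
Rule 3 (intervocalic h-deletion): no segment meets the environment; /kexpethosd/ is unchanged.
Rule 4 (regressive voicing assimilation): /s/ precedes the voiced obstruent /d/, so it voices to [z] by assimilation. /kexpethosd/ → kexpethozd.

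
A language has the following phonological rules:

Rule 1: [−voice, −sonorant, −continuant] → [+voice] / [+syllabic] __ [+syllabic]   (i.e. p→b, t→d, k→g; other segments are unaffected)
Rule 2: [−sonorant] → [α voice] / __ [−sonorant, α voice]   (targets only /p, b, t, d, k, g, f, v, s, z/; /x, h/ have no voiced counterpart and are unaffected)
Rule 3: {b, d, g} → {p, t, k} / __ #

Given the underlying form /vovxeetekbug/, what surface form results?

vofxeedegbuk

Rule 1 (intervocalic voicing): /t/ is a voiceless stop between vowels /e/ and /e/, so it voices to [d]. /vovxeetekbug/ → vovxeedekbug.
Rule 2 (regressive voicing assimilation): /v/ precedes the voiceless obstruent /x/, so it devoices to [f] by assimilation. /k/ precedes the voiced obstruent /b/, so it voices to [g] by assimilation. /vovxeedekbug/ → vofxeedegbug.
Rule 3 (final devoicing): /g/ is a voiced stop in word-final position, so it devoices to [k]. /vofxeedegbug/ → vofxeedegbuk.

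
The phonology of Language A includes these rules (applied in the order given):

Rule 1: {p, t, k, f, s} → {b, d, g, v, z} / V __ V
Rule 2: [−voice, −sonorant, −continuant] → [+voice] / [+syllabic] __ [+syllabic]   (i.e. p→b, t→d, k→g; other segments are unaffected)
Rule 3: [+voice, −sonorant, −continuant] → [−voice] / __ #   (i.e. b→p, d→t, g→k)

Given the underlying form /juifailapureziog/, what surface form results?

Rule 1 (intervocalic voicing): /f/ is a voiceless obstruent between vowels /i/ and /a/, so it voices to [v]. /p/ is a voiceless obstruent between vowels /a/ and /u/, so it voices to [b]. /juifailapureziog/ → juivailabureziog.
Rule 2 (intervocalic voicing): no segment meets the environment; /juivailabureziog/ is unchanged.
Rule 3 (final devoicing): /g/ is a voiced stop in word-final position, so it devoices to [k]. /juivailabureziog/ → juivailabureziok.

juivailabureziok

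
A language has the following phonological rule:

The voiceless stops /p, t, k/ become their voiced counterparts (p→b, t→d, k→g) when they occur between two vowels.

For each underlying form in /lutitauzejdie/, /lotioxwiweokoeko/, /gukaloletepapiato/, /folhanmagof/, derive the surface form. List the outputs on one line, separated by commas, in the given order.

ludidauzejdie, lodioxwiweogoego, gugaloledebabiado, folhanmagof

/lutitauzejdie/: /t/ is a voiceless stop between vowels /u/ and /i/, so it voices to [d]. /t/ is a voiceless stop between vowels /i/ and /a/, so it voices to [d]. → [ludidauzejdie].
/lotioxwiweokoeko/: /t/ is a voiceless stop between vowels /o/ and /i/, so it voices to [d]. /k/ is a voiceless stop between vowels /o/ and /o/, so it voices to [g]. /k/ is a voiceless stop between vowels /e/ and /o/, so it voices to [g]. → [lodioxwiweogoego].
/gukaloletepapiato/: /k/ is a voiceless stop between vowels /u/ and /a/, so it voices to [g]. /t/ is a voiceless stop between vowels /e/ and /e/, so it voices to [d]. /p/ is a voiceless stop between vowels /e/ and /a/, so it voices to [b]. /p/ is a voiceless stop between vowels /a/ and /i/, so it voices to [b]. /t/ is a voiceless stop between vowels /a/ and /o/, so it voices to [d]. → [gugaloledebabiado].
/folhanmagof/: the rule's environment is not met; surfaces unchanged as [folhanmagof].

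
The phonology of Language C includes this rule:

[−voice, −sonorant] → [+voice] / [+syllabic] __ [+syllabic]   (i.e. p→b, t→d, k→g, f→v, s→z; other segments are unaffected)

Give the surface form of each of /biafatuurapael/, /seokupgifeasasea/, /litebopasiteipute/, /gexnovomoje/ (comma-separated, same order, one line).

biavaduurabael, seogupgiveazazea, lidebobazideibude, gexnovomoje

/biafatuurapael/: /f/ is a voiceless obstruent between vowels /a/ and /a/, so it voices to [v]. /t/ is a voiceless obstruent between vowels /a/ and /u/, so it voices to [d]. /p/ is a voiceless obstruent between vowels /a/ and /a/, so it voices to [b]. → [biavaduurabael].
/seokupgifeasasea/: /k/ is a voiceless obstruent between vowels /o/ and /u/, so it voices to [g]. /f/ is a voiceless obstruent between vowels /i/ and /e/, so it voices to [v]. /s/ is a voiceless obstruent between vowels /a/ and /a/, so it voices to [z]. /s/ is a voiceless obstruent between vowels /a/ and /e/, so it voices to [z]. → [seogupgiveazazea].
/litebopasiteipute/: /t/ is a voiceless obstruent between vowels /i/ and /e/, so it voices to [d]. /p/ is a voiceless obstruent between vowels /o/ and /a/, so it voices to [b]. /s/ is a voiceless obstruent between vowels /a/ and /i/, so it voices to [z]. /t/ is a voiceless obstruent between vowels /i/ and /e/, so it voices to [d]. /p/ is a voiceless obstruent between vowels /i/ and /u/, so it voices to [b]. /t/ is a voiceless obstruent between vowels /u/ and /e/, so it voices to [d]. → [lidebobazideibude].
/gexnovomoje/: the rule's environment is not met; surfaces unchanged as [gexnovomoje].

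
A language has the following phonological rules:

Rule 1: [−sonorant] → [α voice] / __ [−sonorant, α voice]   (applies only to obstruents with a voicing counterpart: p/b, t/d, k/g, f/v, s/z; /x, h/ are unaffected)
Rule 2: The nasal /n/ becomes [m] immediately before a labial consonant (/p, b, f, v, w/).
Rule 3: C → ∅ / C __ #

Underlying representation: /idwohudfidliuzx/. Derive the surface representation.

Rule 1 (regressive voicing assimilation): /d/ precedes the voiceless obstruent /f/, so it devoices to [t] by assimilation. /z/ precedes the voiceless obstruent /x/, so it devoices to [s] by assimilation. /idwohudfidliuzx/ → idwohutfidliusx.
Rule 2 (nasal place assimilation): no segment meets the environment; /idwohutfidliusx/ is unchanged.
Rule 3 (final cluster simplification): /x/ is the second consonant of a word-final cluster /sx/, so it deletes. /idwohutfidliusx/ → idwohutfidlius.

idwohutfidlius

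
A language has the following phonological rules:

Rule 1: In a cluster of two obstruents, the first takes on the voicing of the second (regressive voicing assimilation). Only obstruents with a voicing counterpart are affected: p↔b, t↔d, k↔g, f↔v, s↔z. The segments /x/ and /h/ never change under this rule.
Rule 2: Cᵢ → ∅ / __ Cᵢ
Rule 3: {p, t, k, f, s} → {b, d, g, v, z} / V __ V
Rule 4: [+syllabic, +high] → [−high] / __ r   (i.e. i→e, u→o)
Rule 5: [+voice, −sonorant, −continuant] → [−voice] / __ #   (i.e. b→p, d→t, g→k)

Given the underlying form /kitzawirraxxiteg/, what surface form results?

kidzaweraxidek

Rule 1 (regressive voicing assimilation): /t/ precedes the voiced obstruent /z/, so it voices to [d] by assimilation. /kitzawirraxxiteg/ → kidzawirraxxiteg.
Rule 2 (degemination): /rr/ is a geminate; the first /r/ deletes. /xx/ is a geminate; the first /x/ deletes. /kidzawirraxxiteg/ → kidzawiraxiteg.
Rule 3 (intervocalic voicing): /t/ is a voiceless obstruent between vowels /i/ and /e/, so it voices to [d]. /kidzawiraxiteg/ → kidzawiraxideg.
Rule 4 (pre-rhotic lowering): /i/ is a high vowel immediately before /r/, so it lowers to [e]. /kidzawiraxideg/ → kidzaweraxideg.
Rule 5 (final devoicing): /g/ is a voiced stop in word-final position, so it devoices to [k]. /kidzaweraxideg/ → kidzaweraxidek.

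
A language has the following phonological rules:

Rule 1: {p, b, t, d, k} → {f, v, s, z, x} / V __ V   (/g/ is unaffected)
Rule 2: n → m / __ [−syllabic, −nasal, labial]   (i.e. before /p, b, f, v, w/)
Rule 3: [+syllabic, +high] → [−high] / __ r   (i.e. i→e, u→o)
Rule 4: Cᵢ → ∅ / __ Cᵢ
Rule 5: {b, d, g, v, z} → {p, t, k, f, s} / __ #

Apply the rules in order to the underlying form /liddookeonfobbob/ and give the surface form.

lidooxeomfobop

Rule 1 (intervocalic spirantization): /k/ is a stop between vowels /o/ and /e/, so it spirantizes to the fricative [x]. /liddookeonfobbob/ → liddooxeonfobbob.
Rule 2 (nasal place assimilation): /n/ precedes the labial consonant /f/, so it assimilates in place to [m]. /liddooxeonfobbob/ → liddooxeomfobbob.
Rule 3 (pre-rhotic lowering): no segment meets the environment; /liddooxeomfobbob/ is unchanged.
Rule 4 (degemination): /dd/ is a geminate; the first /d/ deletes. /bb/ is a geminate; the first /b/ deletes. /liddooxeomfobbob/ → lidooxeomfobob.
Rule 5 (final devoicing): /b/ is a voiced obstruent in word-final position, so it devoices to [p]. /lidooxeomfobob/ → lidooxeomfobop.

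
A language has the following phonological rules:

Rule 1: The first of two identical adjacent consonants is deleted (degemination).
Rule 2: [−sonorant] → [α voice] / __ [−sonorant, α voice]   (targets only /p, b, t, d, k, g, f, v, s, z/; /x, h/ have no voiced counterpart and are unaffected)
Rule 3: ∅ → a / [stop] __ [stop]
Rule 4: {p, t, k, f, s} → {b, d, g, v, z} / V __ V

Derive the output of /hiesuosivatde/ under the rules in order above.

hiezuozivadade

Rule 1 (degemination): no segment meets the environment; /hiesuosivatde/ is unchanged.
Rule 2 (regressive voicing assimilation): /t/ precedes the voiced obstruent /d/, so it voices to [d] by assimilation. /hiesuosivatde/ → hiesuosivadde.
Rule 3 (stop-cluster a-epenthesis): /d/ and /d/ form a stop–stop cluster, so [a] is inserted between them. /hiesuosivadde/ → hiesuosivadade.
Rule 4 (intervocalic voicing): /s/ is a voiceless obstruent between vowels /e/ and /u/, so it voices to [z]. /s/ is a voiceless obstruent between vowels /o/ and /i/, so it voices to [z]. /hiesuosivadade/ → hiezuozivadade.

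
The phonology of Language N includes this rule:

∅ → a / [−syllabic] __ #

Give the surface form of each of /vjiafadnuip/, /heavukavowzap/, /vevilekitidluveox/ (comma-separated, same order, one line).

/vjiafadnuip/: the form ends in the consonant /p/, so [a] is inserted word-finally. → [vjiafadnuipa].
/heavukavowzap/: the form ends in the consonant /p/, so [a] is inserted word-finally. → [heavukavowzapa].
/vevilekitidluveox/: the form ends in the consonant /x/, so [a] is inserted word-finally. → [vevilekitidluveoxa].

vjiafadnuipa, heavukavowzapa, vevilekitidluveoxa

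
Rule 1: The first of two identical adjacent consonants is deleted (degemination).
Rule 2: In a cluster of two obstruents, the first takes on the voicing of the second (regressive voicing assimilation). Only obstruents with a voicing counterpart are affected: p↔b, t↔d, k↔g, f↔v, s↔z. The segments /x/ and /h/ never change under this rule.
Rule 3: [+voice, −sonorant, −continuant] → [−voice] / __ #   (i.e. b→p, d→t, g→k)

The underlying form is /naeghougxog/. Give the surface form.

Rule 1 (degemination): no segment meets the environment; /naeghougxog/ is unchanged.
Rule 2 (regressive voicing assimilation): /g/ precedes the voiceless obstruent /h/, so it devoices to [k] by assimilation. /g/ precedes the voiceless obstruent /x/, so it devoices to [k] by assimilation. /naeghougxog/ → naekhoukxog.
Rule 3 (final devoicing): /g/ is a voiced stop in word-final position, so it devoices to [k]. /naekhoukxog/ → naekhoukxok.

naekhoukxok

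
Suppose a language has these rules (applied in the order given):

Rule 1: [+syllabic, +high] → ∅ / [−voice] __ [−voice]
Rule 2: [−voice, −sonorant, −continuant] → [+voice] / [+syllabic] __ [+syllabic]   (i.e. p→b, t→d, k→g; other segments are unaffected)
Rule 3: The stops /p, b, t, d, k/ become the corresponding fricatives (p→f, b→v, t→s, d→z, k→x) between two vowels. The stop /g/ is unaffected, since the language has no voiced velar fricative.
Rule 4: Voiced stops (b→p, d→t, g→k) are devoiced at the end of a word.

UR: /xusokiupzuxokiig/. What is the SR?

Rule 1 (high vowel syncope): /u/ is a high vowel flanked by voiceless consonants /x/ and /s/, so it deletes. /xusokiupzuxokiig/ → xsokiupzuxokiig.
Rule 2 (intervocalic voicing): /k/ is a voiceless stop between vowels /o/ and /i/, so it voices to [g]. /k/ is a voiceless stop between vowels /o/ and /i/, so it voices to [g]. /xsokiupzuxokiig/ → xsogiupzuxogiig.
Rule 3 (intervocalic spirantization): no segment meets the environment; /xsogiupzuxogiig/ is unchanged.
Rule 4 (final devoicing): /g/ is a voiced stop in word-final position, so it devoices to [k]. /xsogiupzuxogiig/ → xsogiupzuxogiik.

xsogiupzuxogiik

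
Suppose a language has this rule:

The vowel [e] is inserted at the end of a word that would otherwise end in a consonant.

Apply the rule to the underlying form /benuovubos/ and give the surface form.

benuovubose

the form ends in the consonant /s/, so [e] is inserted word-finally.
Surface form: [benuovubose].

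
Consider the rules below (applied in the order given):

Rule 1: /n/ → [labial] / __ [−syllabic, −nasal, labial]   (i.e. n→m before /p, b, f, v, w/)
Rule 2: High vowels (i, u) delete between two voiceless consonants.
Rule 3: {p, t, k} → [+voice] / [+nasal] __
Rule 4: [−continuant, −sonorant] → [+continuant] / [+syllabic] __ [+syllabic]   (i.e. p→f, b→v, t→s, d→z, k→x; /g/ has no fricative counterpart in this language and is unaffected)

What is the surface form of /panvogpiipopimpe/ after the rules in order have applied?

pamvogpiifofimbe

Rule 1 (nasal place assimilation): /n/ precedes the labial consonant /v/, so it assimilates in place to [m]. /panvogpiipopimpe/ → pamvogpiipopimpe.
Rule 2 (high vowel syncope): no segment meets the environment; /pamvogpiipopimpe/ is unchanged.
Rule 3 (post-nasal voicing): /p/ is a voiceless stop immediately after the nasal /m/, so it voices to [b]. /pamvogpiipopimpe/ → pamvogpiipopimbe.
Rule 4 (intervocalic spirantization): /p/ is a stop between vowels /i/ and /o/, so it spirantizes to the fricative [f]. /p/ is a stop between vowels /o/ and /i/, so it spirantizes to the fricative [f]. /pamvogpiipopimbe/ → pamvogpiifofimbe.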